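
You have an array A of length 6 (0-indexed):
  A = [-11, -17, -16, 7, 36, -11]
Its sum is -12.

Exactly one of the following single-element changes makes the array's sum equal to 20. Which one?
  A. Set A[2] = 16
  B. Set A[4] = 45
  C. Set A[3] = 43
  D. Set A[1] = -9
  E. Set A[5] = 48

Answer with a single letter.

Answer: A

Derivation:
Option A: A[2] -16->16, delta=32, new_sum=-12+(32)=20 <-- matches target
Option B: A[4] 36->45, delta=9, new_sum=-12+(9)=-3
Option C: A[3] 7->43, delta=36, new_sum=-12+(36)=24
Option D: A[1] -17->-9, delta=8, new_sum=-12+(8)=-4
Option E: A[5] -11->48, delta=59, new_sum=-12+(59)=47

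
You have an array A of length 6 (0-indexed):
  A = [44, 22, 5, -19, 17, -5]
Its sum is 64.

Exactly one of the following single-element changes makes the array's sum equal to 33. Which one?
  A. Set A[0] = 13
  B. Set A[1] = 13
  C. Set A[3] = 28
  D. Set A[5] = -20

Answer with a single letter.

Answer: A

Derivation:
Option A: A[0] 44->13, delta=-31, new_sum=64+(-31)=33 <-- matches target
Option B: A[1] 22->13, delta=-9, new_sum=64+(-9)=55
Option C: A[3] -19->28, delta=47, new_sum=64+(47)=111
Option D: A[5] -5->-20, delta=-15, new_sum=64+(-15)=49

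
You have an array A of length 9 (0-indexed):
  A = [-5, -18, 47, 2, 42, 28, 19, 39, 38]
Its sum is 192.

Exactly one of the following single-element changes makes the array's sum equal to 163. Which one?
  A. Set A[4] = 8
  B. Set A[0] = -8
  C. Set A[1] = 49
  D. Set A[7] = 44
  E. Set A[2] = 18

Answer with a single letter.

Option A: A[4] 42->8, delta=-34, new_sum=192+(-34)=158
Option B: A[0] -5->-8, delta=-3, new_sum=192+(-3)=189
Option C: A[1] -18->49, delta=67, new_sum=192+(67)=259
Option D: A[7] 39->44, delta=5, new_sum=192+(5)=197
Option E: A[2] 47->18, delta=-29, new_sum=192+(-29)=163 <-- matches target

Answer: E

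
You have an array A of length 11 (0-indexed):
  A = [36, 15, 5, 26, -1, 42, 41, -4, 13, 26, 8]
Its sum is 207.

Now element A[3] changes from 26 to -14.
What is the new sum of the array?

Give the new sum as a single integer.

Answer: 167

Derivation:
Old value at index 3: 26
New value at index 3: -14
Delta = -14 - 26 = -40
New sum = old_sum + delta = 207 + (-40) = 167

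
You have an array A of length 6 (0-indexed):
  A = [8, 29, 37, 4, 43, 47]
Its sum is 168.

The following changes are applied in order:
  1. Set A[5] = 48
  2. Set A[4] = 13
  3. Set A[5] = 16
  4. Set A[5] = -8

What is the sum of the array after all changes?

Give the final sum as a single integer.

Initial sum: 168
Change 1: A[5] 47 -> 48, delta = 1, sum = 169
Change 2: A[4] 43 -> 13, delta = -30, sum = 139
Change 3: A[5] 48 -> 16, delta = -32, sum = 107
Change 4: A[5] 16 -> -8, delta = -24, sum = 83

Answer: 83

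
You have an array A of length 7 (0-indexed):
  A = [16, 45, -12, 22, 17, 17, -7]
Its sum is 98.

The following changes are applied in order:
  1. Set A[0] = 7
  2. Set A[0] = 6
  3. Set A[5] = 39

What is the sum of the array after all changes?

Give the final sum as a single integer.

Answer: 110

Derivation:
Initial sum: 98
Change 1: A[0] 16 -> 7, delta = -9, sum = 89
Change 2: A[0] 7 -> 6, delta = -1, sum = 88
Change 3: A[5] 17 -> 39, delta = 22, sum = 110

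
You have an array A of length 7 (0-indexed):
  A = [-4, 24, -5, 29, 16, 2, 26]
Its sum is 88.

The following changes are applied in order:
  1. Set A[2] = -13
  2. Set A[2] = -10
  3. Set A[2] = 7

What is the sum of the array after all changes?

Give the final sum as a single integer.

Initial sum: 88
Change 1: A[2] -5 -> -13, delta = -8, sum = 80
Change 2: A[2] -13 -> -10, delta = 3, sum = 83
Change 3: A[2] -10 -> 7, delta = 17, sum = 100

Answer: 100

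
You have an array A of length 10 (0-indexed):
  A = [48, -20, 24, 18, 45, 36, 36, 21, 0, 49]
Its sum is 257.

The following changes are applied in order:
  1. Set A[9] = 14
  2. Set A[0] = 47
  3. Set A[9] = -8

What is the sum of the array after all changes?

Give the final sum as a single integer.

Initial sum: 257
Change 1: A[9] 49 -> 14, delta = -35, sum = 222
Change 2: A[0] 48 -> 47, delta = -1, sum = 221
Change 3: A[9] 14 -> -8, delta = -22, sum = 199

Answer: 199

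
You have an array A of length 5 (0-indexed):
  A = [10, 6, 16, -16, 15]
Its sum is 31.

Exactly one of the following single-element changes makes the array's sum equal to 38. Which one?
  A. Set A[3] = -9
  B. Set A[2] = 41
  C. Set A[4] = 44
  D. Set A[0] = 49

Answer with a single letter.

Answer: A

Derivation:
Option A: A[3] -16->-9, delta=7, new_sum=31+(7)=38 <-- matches target
Option B: A[2] 16->41, delta=25, new_sum=31+(25)=56
Option C: A[4] 15->44, delta=29, new_sum=31+(29)=60
Option D: A[0] 10->49, delta=39, new_sum=31+(39)=70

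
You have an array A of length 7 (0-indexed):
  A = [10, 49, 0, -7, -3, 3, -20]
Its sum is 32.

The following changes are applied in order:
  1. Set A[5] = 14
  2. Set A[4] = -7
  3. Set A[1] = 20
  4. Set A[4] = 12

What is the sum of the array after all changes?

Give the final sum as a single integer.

Initial sum: 32
Change 1: A[5] 3 -> 14, delta = 11, sum = 43
Change 2: A[4] -3 -> -7, delta = -4, sum = 39
Change 3: A[1] 49 -> 20, delta = -29, sum = 10
Change 4: A[4] -7 -> 12, delta = 19, sum = 29

Answer: 29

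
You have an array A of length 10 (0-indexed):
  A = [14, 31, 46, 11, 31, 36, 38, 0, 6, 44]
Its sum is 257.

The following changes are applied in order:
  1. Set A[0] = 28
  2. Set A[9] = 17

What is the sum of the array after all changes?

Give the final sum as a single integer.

Initial sum: 257
Change 1: A[0] 14 -> 28, delta = 14, sum = 271
Change 2: A[9] 44 -> 17, delta = -27, sum = 244

Answer: 244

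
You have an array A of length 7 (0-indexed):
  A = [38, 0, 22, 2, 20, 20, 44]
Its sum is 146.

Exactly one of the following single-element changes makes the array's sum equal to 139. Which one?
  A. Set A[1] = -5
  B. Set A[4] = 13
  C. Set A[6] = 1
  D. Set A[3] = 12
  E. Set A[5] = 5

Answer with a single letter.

Option A: A[1] 0->-5, delta=-5, new_sum=146+(-5)=141
Option B: A[4] 20->13, delta=-7, new_sum=146+(-7)=139 <-- matches target
Option C: A[6] 44->1, delta=-43, new_sum=146+(-43)=103
Option D: A[3] 2->12, delta=10, new_sum=146+(10)=156
Option E: A[5] 20->5, delta=-15, new_sum=146+(-15)=131

Answer: B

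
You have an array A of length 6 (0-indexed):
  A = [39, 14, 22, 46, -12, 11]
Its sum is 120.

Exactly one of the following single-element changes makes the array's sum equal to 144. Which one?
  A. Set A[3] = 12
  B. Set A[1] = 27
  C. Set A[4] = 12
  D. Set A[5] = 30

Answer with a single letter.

Answer: C

Derivation:
Option A: A[3] 46->12, delta=-34, new_sum=120+(-34)=86
Option B: A[1] 14->27, delta=13, new_sum=120+(13)=133
Option C: A[4] -12->12, delta=24, new_sum=120+(24)=144 <-- matches target
Option D: A[5] 11->30, delta=19, new_sum=120+(19)=139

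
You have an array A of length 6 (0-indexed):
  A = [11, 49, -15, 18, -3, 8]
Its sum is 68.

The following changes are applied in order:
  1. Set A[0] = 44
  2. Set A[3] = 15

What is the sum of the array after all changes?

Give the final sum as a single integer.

Initial sum: 68
Change 1: A[0] 11 -> 44, delta = 33, sum = 101
Change 2: A[3] 18 -> 15, delta = -3, sum = 98

Answer: 98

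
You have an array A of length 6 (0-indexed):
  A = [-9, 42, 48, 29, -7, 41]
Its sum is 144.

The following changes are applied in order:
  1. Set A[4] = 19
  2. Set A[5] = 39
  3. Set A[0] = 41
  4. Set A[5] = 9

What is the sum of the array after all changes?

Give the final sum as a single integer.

Answer: 188

Derivation:
Initial sum: 144
Change 1: A[4] -7 -> 19, delta = 26, sum = 170
Change 2: A[5] 41 -> 39, delta = -2, sum = 168
Change 3: A[0] -9 -> 41, delta = 50, sum = 218
Change 4: A[5] 39 -> 9, delta = -30, sum = 188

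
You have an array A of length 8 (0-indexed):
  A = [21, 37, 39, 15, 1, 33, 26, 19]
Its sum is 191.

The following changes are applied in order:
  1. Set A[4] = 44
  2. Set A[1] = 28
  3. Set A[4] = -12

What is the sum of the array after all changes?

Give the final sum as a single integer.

Answer: 169

Derivation:
Initial sum: 191
Change 1: A[4] 1 -> 44, delta = 43, sum = 234
Change 2: A[1] 37 -> 28, delta = -9, sum = 225
Change 3: A[4] 44 -> -12, delta = -56, sum = 169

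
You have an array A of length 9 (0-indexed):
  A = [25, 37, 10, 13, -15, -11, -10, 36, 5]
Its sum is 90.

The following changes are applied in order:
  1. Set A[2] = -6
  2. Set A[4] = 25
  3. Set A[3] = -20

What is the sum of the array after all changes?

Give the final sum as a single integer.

Answer: 81

Derivation:
Initial sum: 90
Change 1: A[2] 10 -> -6, delta = -16, sum = 74
Change 2: A[4] -15 -> 25, delta = 40, sum = 114
Change 3: A[3] 13 -> -20, delta = -33, sum = 81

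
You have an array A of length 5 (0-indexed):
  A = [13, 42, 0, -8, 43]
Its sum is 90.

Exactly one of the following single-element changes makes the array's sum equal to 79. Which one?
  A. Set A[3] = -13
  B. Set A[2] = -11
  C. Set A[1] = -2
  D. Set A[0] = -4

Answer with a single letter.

Answer: B

Derivation:
Option A: A[3] -8->-13, delta=-5, new_sum=90+(-5)=85
Option B: A[2] 0->-11, delta=-11, new_sum=90+(-11)=79 <-- matches target
Option C: A[1] 42->-2, delta=-44, new_sum=90+(-44)=46
Option D: A[0] 13->-4, delta=-17, new_sum=90+(-17)=73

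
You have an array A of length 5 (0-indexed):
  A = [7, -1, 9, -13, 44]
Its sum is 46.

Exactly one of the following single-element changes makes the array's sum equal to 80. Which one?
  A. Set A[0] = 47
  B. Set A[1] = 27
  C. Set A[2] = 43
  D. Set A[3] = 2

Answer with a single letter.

Answer: C

Derivation:
Option A: A[0] 7->47, delta=40, new_sum=46+(40)=86
Option B: A[1] -1->27, delta=28, new_sum=46+(28)=74
Option C: A[2] 9->43, delta=34, new_sum=46+(34)=80 <-- matches target
Option D: A[3] -13->2, delta=15, new_sum=46+(15)=61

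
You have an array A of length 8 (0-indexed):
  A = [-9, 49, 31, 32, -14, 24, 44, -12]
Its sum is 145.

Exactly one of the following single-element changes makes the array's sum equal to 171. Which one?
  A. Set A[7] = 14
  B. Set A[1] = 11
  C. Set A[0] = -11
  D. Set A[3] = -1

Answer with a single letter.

Answer: A

Derivation:
Option A: A[7] -12->14, delta=26, new_sum=145+(26)=171 <-- matches target
Option B: A[1] 49->11, delta=-38, new_sum=145+(-38)=107
Option C: A[0] -9->-11, delta=-2, new_sum=145+(-2)=143
Option D: A[3] 32->-1, delta=-33, new_sum=145+(-33)=112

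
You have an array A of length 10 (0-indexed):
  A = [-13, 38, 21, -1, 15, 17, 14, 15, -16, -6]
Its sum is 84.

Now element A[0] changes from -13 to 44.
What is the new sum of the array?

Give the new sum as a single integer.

Answer: 141

Derivation:
Old value at index 0: -13
New value at index 0: 44
Delta = 44 - -13 = 57
New sum = old_sum + delta = 84 + (57) = 141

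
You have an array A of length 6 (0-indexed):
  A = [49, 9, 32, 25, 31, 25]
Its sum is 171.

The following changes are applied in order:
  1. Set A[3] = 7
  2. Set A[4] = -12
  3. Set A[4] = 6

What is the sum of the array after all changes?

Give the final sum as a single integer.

Initial sum: 171
Change 1: A[3] 25 -> 7, delta = -18, sum = 153
Change 2: A[4] 31 -> -12, delta = -43, sum = 110
Change 3: A[4] -12 -> 6, delta = 18, sum = 128

Answer: 128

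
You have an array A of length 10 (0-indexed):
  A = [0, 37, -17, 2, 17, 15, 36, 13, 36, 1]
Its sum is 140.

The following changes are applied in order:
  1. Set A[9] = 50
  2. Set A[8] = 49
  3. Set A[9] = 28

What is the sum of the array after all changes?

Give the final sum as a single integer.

Answer: 180

Derivation:
Initial sum: 140
Change 1: A[9] 1 -> 50, delta = 49, sum = 189
Change 2: A[8] 36 -> 49, delta = 13, sum = 202
Change 3: A[9] 50 -> 28, delta = -22, sum = 180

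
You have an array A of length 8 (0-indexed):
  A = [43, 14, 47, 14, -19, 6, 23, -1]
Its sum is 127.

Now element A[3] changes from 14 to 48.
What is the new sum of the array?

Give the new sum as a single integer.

Old value at index 3: 14
New value at index 3: 48
Delta = 48 - 14 = 34
New sum = old_sum + delta = 127 + (34) = 161

Answer: 161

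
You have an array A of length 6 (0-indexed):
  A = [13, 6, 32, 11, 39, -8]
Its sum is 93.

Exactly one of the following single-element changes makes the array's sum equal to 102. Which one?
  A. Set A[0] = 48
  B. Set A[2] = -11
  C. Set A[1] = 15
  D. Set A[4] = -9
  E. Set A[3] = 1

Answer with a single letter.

Answer: C

Derivation:
Option A: A[0] 13->48, delta=35, new_sum=93+(35)=128
Option B: A[2] 32->-11, delta=-43, new_sum=93+(-43)=50
Option C: A[1] 6->15, delta=9, new_sum=93+(9)=102 <-- matches target
Option D: A[4] 39->-9, delta=-48, new_sum=93+(-48)=45
Option E: A[3] 11->1, delta=-10, new_sum=93+(-10)=83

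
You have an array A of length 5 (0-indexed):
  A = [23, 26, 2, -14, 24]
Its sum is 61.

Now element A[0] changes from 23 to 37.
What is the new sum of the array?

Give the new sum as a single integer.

Answer: 75

Derivation:
Old value at index 0: 23
New value at index 0: 37
Delta = 37 - 23 = 14
New sum = old_sum + delta = 61 + (14) = 75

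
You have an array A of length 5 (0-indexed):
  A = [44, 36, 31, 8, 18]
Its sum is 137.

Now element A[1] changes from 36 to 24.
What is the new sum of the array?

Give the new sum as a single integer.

Old value at index 1: 36
New value at index 1: 24
Delta = 24 - 36 = -12
New sum = old_sum + delta = 137 + (-12) = 125

Answer: 125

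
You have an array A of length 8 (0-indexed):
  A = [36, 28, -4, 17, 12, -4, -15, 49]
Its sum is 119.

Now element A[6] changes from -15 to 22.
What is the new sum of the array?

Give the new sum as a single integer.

Old value at index 6: -15
New value at index 6: 22
Delta = 22 - -15 = 37
New sum = old_sum + delta = 119 + (37) = 156

Answer: 156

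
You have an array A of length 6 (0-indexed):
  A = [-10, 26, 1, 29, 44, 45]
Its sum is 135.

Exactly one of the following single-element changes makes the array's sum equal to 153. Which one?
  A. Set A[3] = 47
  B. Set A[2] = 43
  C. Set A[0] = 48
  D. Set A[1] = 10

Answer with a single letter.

Option A: A[3] 29->47, delta=18, new_sum=135+(18)=153 <-- matches target
Option B: A[2] 1->43, delta=42, new_sum=135+(42)=177
Option C: A[0] -10->48, delta=58, new_sum=135+(58)=193
Option D: A[1] 26->10, delta=-16, new_sum=135+(-16)=119

Answer: A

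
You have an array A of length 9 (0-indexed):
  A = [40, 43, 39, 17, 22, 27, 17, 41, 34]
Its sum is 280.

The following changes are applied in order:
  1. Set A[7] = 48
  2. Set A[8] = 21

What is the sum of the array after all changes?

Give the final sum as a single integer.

Initial sum: 280
Change 1: A[7] 41 -> 48, delta = 7, sum = 287
Change 2: A[8] 34 -> 21, delta = -13, sum = 274

Answer: 274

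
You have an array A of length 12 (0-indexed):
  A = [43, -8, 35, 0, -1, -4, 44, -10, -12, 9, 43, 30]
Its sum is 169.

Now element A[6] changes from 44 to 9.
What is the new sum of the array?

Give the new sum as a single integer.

Old value at index 6: 44
New value at index 6: 9
Delta = 9 - 44 = -35
New sum = old_sum + delta = 169 + (-35) = 134

Answer: 134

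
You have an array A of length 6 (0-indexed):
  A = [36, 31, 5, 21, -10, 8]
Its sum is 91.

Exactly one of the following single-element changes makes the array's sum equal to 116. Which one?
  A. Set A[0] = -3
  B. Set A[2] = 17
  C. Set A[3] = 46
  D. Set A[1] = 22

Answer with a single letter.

Option A: A[0] 36->-3, delta=-39, new_sum=91+(-39)=52
Option B: A[2] 5->17, delta=12, new_sum=91+(12)=103
Option C: A[3] 21->46, delta=25, new_sum=91+(25)=116 <-- matches target
Option D: A[1] 31->22, delta=-9, new_sum=91+(-9)=82

Answer: C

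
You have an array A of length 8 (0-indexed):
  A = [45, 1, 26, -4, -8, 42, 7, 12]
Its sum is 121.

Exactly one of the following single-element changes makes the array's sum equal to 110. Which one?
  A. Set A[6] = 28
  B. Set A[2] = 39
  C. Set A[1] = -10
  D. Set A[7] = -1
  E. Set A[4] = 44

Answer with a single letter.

Answer: C

Derivation:
Option A: A[6] 7->28, delta=21, new_sum=121+(21)=142
Option B: A[2] 26->39, delta=13, new_sum=121+(13)=134
Option C: A[1] 1->-10, delta=-11, new_sum=121+(-11)=110 <-- matches target
Option D: A[7] 12->-1, delta=-13, new_sum=121+(-13)=108
Option E: A[4] -8->44, delta=52, new_sum=121+(52)=173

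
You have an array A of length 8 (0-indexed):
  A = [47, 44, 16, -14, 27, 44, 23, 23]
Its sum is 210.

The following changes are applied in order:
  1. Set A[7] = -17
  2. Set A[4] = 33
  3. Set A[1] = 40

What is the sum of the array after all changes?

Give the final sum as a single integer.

Answer: 172

Derivation:
Initial sum: 210
Change 1: A[7] 23 -> -17, delta = -40, sum = 170
Change 2: A[4] 27 -> 33, delta = 6, sum = 176
Change 3: A[1] 44 -> 40, delta = -4, sum = 172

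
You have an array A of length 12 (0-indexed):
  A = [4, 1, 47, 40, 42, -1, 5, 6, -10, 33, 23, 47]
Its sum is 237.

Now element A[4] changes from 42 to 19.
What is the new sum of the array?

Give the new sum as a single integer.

Answer: 214

Derivation:
Old value at index 4: 42
New value at index 4: 19
Delta = 19 - 42 = -23
New sum = old_sum + delta = 237 + (-23) = 214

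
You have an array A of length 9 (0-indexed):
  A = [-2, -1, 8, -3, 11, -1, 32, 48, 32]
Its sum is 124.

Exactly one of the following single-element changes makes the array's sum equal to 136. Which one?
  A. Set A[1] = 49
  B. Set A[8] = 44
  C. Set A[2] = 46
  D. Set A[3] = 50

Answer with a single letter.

Answer: B

Derivation:
Option A: A[1] -1->49, delta=50, new_sum=124+(50)=174
Option B: A[8] 32->44, delta=12, new_sum=124+(12)=136 <-- matches target
Option C: A[2] 8->46, delta=38, new_sum=124+(38)=162
Option D: A[3] -3->50, delta=53, new_sum=124+(53)=177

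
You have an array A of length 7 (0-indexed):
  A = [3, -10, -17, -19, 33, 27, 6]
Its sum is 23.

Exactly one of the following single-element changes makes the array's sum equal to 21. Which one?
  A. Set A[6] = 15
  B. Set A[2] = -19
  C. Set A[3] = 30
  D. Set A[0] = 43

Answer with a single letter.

Option A: A[6] 6->15, delta=9, new_sum=23+(9)=32
Option B: A[2] -17->-19, delta=-2, new_sum=23+(-2)=21 <-- matches target
Option C: A[3] -19->30, delta=49, new_sum=23+(49)=72
Option D: A[0] 3->43, delta=40, new_sum=23+(40)=63

Answer: B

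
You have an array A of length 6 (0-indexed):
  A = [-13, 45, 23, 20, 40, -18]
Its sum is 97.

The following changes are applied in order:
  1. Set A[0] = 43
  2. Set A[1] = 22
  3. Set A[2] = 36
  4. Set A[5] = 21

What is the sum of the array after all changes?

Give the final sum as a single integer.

Initial sum: 97
Change 1: A[0] -13 -> 43, delta = 56, sum = 153
Change 2: A[1] 45 -> 22, delta = -23, sum = 130
Change 3: A[2] 23 -> 36, delta = 13, sum = 143
Change 4: A[5] -18 -> 21, delta = 39, sum = 182

Answer: 182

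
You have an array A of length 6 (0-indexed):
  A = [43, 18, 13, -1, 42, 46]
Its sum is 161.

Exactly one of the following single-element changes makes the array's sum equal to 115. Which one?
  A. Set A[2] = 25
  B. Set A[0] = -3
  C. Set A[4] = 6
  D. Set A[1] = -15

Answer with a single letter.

Answer: B

Derivation:
Option A: A[2] 13->25, delta=12, new_sum=161+(12)=173
Option B: A[0] 43->-3, delta=-46, new_sum=161+(-46)=115 <-- matches target
Option C: A[4] 42->6, delta=-36, new_sum=161+(-36)=125
Option D: A[1] 18->-15, delta=-33, new_sum=161+(-33)=128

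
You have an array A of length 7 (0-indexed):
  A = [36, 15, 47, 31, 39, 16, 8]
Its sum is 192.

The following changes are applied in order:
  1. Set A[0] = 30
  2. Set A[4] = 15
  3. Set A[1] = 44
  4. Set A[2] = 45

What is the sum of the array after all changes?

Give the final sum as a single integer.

Initial sum: 192
Change 1: A[0] 36 -> 30, delta = -6, sum = 186
Change 2: A[4] 39 -> 15, delta = -24, sum = 162
Change 3: A[1] 15 -> 44, delta = 29, sum = 191
Change 4: A[2] 47 -> 45, delta = -2, sum = 189

Answer: 189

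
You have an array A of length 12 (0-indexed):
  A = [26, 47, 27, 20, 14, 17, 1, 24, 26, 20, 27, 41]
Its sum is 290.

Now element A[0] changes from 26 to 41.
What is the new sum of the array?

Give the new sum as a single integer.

Answer: 305

Derivation:
Old value at index 0: 26
New value at index 0: 41
Delta = 41 - 26 = 15
New sum = old_sum + delta = 290 + (15) = 305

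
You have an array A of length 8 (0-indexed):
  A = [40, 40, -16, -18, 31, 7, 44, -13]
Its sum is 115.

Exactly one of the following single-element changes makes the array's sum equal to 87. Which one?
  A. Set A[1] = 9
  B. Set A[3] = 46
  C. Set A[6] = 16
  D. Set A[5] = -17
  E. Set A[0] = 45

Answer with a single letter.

Answer: C

Derivation:
Option A: A[1] 40->9, delta=-31, new_sum=115+(-31)=84
Option B: A[3] -18->46, delta=64, new_sum=115+(64)=179
Option C: A[6] 44->16, delta=-28, new_sum=115+(-28)=87 <-- matches target
Option D: A[5] 7->-17, delta=-24, new_sum=115+(-24)=91
Option E: A[0] 40->45, delta=5, new_sum=115+(5)=120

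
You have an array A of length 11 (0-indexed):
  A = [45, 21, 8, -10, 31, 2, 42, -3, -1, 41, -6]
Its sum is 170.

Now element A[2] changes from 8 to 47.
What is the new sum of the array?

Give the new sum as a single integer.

Answer: 209

Derivation:
Old value at index 2: 8
New value at index 2: 47
Delta = 47 - 8 = 39
New sum = old_sum + delta = 170 + (39) = 209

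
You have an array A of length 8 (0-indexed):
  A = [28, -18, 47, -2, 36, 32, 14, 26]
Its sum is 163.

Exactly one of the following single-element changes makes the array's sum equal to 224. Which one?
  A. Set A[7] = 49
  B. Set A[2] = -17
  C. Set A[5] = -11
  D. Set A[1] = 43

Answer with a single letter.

Option A: A[7] 26->49, delta=23, new_sum=163+(23)=186
Option B: A[2] 47->-17, delta=-64, new_sum=163+(-64)=99
Option C: A[5] 32->-11, delta=-43, new_sum=163+(-43)=120
Option D: A[1] -18->43, delta=61, new_sum=163+(61)=224 <-- matches target

Answer: D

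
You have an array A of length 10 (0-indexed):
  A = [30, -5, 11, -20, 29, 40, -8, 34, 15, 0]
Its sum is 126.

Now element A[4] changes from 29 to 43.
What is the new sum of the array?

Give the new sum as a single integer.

Answer: 140

Derivation:
Old value at index 4: 29
New value at index 4: 43
Delta = 43 - 29 = 14
New sum = old_sum + delta = 126 + (14) = 140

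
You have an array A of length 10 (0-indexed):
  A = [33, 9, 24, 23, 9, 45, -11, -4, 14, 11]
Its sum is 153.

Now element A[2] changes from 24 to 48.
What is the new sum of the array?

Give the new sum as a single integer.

Old value at index 2: 24
New value at index 2: 48
Delta = 48 - 24 = 24
New sum = old_sum + delta = 153 + (24) = 177

Answer: 177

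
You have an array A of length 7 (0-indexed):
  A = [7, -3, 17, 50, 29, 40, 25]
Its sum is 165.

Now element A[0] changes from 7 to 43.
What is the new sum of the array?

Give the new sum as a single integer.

Old value at index 0: 7
New value at index 0: 43
Delta = 43 - 7 = 36
New sum = old_sum + delta = 165 + (36) = 201

Answer: 201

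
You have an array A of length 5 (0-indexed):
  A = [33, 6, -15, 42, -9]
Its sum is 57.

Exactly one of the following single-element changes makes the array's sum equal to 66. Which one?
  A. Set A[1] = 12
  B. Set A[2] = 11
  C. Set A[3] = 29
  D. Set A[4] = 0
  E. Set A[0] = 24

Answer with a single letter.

Answer: D

Derivation:
Option A: A[1] 6->12, delta=6, new_sum=57+(6)=63
Option B: A[2] -15->11, delta=26, new_sum=57+(26)=83
Option C: A[3] 42->29, delta=-13, new_sum=57+(-13)=44
Option D: A[4] -9->0, delta=9, new_sum=57+(9)=66 <-- matches target
Option E: A[0] 33->24, delta=-9, new_sum=57+(-9)=48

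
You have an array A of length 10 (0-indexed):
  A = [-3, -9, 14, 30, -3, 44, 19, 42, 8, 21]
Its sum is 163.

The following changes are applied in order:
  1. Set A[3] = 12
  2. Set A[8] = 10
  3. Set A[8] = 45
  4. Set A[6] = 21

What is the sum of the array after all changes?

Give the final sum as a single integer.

Answer: 184

Derivation:
Initial sum: 163
Change 1: A[3] 30 -> 12, delta = -18, sum = 145
Change 2: A[8] 8 -> 10, delta = 2, sum = 147
Change 3: A[8] 10 -> 45, delta = 35, sum = 182
Change 4: A[6] 19 -> 21, delta = 2, sum = 184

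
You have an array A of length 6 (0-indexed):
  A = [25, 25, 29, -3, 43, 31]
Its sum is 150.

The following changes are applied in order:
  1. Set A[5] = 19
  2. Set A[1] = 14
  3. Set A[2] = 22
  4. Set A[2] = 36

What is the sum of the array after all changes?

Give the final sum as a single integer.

Initial sum: 150
Change 1: A[5] 31 -> 19, delta = -12, sum = 138
Change 2: A[1] 25 -> 14, delta = -11, sum = 127
Change 3: A[2] 29 -> 22, delta = -7, sum = 120
Change 4: A[2] 22 -> 36, delta = 14, sum = 134

Answer: 134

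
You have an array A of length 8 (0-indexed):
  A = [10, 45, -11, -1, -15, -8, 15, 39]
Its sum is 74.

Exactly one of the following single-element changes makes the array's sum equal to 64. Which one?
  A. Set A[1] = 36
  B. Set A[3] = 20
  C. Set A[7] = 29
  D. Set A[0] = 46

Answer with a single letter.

Option A: A[1] 45->36, delta=-9, new_sum=74+(-9)=65
Option B: A[3] -1->20, delta=21, new_sum=74+(21)=95
Option C: A[7] 39->29, delta=-10, new_sum=74+(-10)=64 <-- matches target
Option D: A[0] 10->46, delta=36, new_sum=74+(36)=110

Answer: C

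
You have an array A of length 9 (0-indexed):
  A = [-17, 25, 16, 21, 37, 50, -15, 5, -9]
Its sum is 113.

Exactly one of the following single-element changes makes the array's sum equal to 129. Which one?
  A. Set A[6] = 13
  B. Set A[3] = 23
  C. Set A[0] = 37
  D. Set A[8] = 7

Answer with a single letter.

Option A: A[6] -15->13, delta=28, new_sum=113+(28)=141
Option B: A[3] 21->23, delta=2, new_sum=113+(2)=115
Option C: A[0] -17->37, delta=54, new_sum=113+(54)=167
Option D: A[8] -9->7, delta=16, new_sum=113+(16)=129 <-- matches target

Answer: D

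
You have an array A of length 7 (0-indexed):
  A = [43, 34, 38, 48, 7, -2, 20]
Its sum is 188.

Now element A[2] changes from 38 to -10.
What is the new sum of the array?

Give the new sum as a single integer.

Answer: 140

Derivation:
Old value at index 2: 38
New value at index 2: -10
Delta = -10 - 38 = -48
New sum = old_sum + delta = 188 + (-48) = 140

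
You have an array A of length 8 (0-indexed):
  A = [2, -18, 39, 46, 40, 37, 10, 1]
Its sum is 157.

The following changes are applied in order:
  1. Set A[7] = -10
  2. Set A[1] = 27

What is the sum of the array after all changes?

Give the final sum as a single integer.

Answer: 191

Derivation:
Initial sum: 157
Change 1: A[7] 1 -> -10, delta = -11, sum = 146
Change 2: A[1] -18 -> 27, delta = 45, sum = 191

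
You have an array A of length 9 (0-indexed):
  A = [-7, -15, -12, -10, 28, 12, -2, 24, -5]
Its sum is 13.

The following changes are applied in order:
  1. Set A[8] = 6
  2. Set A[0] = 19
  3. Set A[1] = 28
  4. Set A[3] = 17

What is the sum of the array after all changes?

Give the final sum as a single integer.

Initial sum: 13
Change 1: A[8] -5 -> 6, delta = 11, sum = 24
Change 2: A[0] -7 -> 19, delta = 26, sum = 50
Change 3: A[1] -15 -> 28, delta = 43, sum = 93
Change 4: A[3] -10 -> 17, delta = 27, sum = 120

Answer: 120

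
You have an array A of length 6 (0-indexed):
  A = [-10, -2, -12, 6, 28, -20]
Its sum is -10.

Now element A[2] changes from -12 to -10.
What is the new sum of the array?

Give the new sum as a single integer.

Answer: -8

Derivation:
Old value at index 2: -12
New value at index 2: -10
Delta = -10 - -12 = 2
New sum = old_sum + delta = -10 + (2) = -8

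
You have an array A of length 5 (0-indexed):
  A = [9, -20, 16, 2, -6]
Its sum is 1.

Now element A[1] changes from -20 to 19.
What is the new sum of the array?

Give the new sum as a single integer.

Answer: 40

Derivation:
Old value at index 1: -20
New value at index 1: 19
Delta = 19 - -20 = 39
New sum = old_sum + delta = 1 + (39) = 40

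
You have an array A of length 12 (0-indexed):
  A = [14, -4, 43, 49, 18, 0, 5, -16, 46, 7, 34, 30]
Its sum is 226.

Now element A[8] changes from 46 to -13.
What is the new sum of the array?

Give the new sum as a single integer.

Old value at index 8: 46
New value at index 8: -13
Delta = -13 - 46 = -59
New sum = old_sum + delta = 226 + (-59) = 167

Answer: 167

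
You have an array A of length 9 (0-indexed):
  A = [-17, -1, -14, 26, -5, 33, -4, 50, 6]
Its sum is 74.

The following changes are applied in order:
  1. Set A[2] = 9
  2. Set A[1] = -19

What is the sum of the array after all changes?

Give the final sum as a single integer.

Initial sum: 74
Change 1: A[2] -14 -> 9, delta = 23, sum = 97
Change 2: A[1] -1 -> -19, delta = -18, sum = 79

Answer: 79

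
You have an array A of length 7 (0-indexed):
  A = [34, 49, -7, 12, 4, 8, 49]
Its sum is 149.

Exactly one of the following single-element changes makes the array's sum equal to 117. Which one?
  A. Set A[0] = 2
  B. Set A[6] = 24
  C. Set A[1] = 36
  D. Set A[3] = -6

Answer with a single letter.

Option A: A[0] 34->2, delta=-32, new_sum=149+(-32)=117 <-- matches target
Option B: A[6] 49->24, delta=-25, new_sum=149+(-25)=124
Option C: A[1] 49->36, delta=-13, new_sum=149+(-13)=136
Option D: A[3] 12->-6, delta=-18, new_sum=149+(-18)=131

Answer: A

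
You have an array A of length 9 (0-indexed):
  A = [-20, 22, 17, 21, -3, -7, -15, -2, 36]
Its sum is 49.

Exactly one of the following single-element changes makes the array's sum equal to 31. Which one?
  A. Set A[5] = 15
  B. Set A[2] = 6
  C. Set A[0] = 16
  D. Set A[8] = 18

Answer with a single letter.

Answer: D

Derivation:
Option A: A[5] -7->15, delta=22, new_sum=49+(22)=71
Option B: A[2] 17->6, delta=-11, new_sum=49+(-11)=38
Option C: A[0] -20->16, delta=36, new_sum=49+(36)=85
Option D: A[8] 36->18, delta=-18, new_sum=49+(-18)=31 <-- matches target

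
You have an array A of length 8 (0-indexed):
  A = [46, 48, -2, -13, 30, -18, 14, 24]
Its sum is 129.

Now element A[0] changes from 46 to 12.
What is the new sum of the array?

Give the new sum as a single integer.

Answer: 95

Derivation:
Old value at index 0: 46
New value at index 0: 12
Delta = 12 - 46 = -34
New sum = old_sum + delta = 129 + (-34) = 95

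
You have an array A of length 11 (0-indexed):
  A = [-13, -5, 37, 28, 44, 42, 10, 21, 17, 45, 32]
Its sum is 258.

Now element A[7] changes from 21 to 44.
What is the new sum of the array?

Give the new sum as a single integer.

Answer: 281

Derivation:
Old value at index 7: 21
New value at index 7: 44
Delta = 44 - 21 = 23
New sum = old_sum + delta = 258 + (23) = 281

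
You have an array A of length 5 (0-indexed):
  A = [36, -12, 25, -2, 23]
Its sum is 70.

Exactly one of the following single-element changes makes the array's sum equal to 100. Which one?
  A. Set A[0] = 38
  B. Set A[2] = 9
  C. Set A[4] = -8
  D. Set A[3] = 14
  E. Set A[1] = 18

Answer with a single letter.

Answer: E

Derivation:
Option A: A[0] 36->38, delta=2, new_sum=70+(2)=72
Option B: A[2] 25->9, delta=-16, new_sum=70+(-16)=54
Option C: A[4] 23->-8, delta=-31, new_sum=70+(-31)=39
Option D: A[3] -2->14, delta=16, new_sum=70+(16)=86
Option E: A[1] -12->18, delta=30, new_sum=70+(30)=100 <-- matches target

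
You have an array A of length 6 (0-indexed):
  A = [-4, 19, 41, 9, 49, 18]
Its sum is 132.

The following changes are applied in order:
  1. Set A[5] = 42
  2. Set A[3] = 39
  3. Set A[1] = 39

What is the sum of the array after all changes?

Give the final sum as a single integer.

Answer: 206

Derivation:
Initial sum: 132
Change 1: A[5] 18 -> 42, delta = 24, sum = 156
Change 2: A[3] 9 -> 39, delta = 30, sum = 186
Change 3: A[1] 19 -> 39, delta = 20, sum = 206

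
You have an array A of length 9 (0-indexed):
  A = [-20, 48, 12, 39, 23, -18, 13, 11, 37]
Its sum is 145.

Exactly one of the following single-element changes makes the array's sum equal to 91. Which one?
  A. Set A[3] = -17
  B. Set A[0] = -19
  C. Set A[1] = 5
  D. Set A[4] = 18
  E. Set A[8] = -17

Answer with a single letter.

Answer: E

Derivation:
Option A: A[3] 39->-17, delta=-56, new_sum=145+(-56)=89
Option B: A[0] -20->-19, delta=1, new_sum=145+(1)=146
Option C: A[1] 48->5, delta=-43, new_sum=145+(-43)=102
Option D: A[4] 23->18, delta=-5, new_sum=145+(-5)=140
Option E: A[8] 37->-17, delta=-54, new_sum=145+(-54)=91 <-- matches target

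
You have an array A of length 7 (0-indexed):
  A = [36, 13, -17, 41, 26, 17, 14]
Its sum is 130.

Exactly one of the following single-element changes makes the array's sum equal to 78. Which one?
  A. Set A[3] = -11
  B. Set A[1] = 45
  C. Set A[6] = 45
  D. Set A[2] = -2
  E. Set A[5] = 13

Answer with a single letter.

Answer: A

Derivation:
Option A: A[3] 41->-11, delta=-52, new_sum=130+(-52)=78 <-- matches target
Option B: A[1] 13->45, delta=32, new_sum=130+(32)=162
Option C: A[6] 14->45, delta=31, new_sum=130+(31)=161
Option D: A[2] -17->-2, delta=15, new_sum=130+(15)=145
Option E: A[5] 17->13, delta=-4, new_sum=130+(-4)=126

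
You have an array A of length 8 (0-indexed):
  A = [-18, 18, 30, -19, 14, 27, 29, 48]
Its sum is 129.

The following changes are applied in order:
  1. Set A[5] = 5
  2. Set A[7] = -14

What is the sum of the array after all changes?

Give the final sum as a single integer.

Answer: 45

Derivation:
Initial sum: 129
Change 1: A[5] 27 -> 5, delta = -22, sum = 107
Change 2: A[7] 48 -> -14, delta = -62, sum = 45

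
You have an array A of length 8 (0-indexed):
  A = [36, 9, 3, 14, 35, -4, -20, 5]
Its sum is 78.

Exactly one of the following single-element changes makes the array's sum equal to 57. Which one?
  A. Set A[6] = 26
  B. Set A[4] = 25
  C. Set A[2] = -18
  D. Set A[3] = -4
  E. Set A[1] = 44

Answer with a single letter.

Answer: C

Derivation:
Option A: A[6] -20->26, delta=46, new_sum=78+(46)=124
Option B: A[4] 35->25, delta=-10, new_sum=78+(-10)=68
Option C: A[2] 3->-18, delta=-21, new_sum=78+(-21)=57 <-- matches target
Option D: A[3] 14->-4, delta=-18, new_sum=78+(-18)=60
Option E: A[1] 9->44, delta=35, new_sum=78+(35)=113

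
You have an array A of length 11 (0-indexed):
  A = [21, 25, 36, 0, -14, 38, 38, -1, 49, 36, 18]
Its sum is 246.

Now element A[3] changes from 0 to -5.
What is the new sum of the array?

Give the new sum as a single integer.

Answer: 241

Derivation:
Old value at index 3: 0
New value at index 3: -5
Delta = -5 - 0 = -5
New sum = old_sum + delta = 246 + (-5) = 241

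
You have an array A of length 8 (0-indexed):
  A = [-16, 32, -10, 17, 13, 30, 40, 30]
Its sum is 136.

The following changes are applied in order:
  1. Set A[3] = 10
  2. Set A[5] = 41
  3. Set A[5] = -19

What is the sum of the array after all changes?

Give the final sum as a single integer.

Initial sum: 136
Change 1: A[3] 17 -> 10, delta = -7, sum = 129
Change 2: A[5] 30 -> 41, delta = 11, sum = 140
Change 3: A[5] 41 -> -19, delta = -60, sum = 80

Answer: 80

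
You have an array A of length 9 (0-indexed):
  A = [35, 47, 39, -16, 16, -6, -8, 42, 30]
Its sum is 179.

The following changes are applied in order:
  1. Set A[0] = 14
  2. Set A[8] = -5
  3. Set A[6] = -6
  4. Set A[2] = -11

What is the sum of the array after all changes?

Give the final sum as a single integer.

Answer: 75

Derivation:
Initial sum: 179
Change 1: A[0] 35 -> 14, delta = -21, sum = 158
Change 2: A[8] 30 -> -5, delta = -35, sum = 123
Change 3: A[6] -8 -> -6, delta = 2, sum = 125
Change 4: A[2] 39 -> -11, delta = -50, sum = 75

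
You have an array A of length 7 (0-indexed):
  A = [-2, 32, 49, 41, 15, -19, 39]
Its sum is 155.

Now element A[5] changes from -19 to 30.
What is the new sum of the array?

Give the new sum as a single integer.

Old value at index 5: -19
New value at index 5: 30
Delta = 30 - -19 = 49
New sum = old_sum + delta = 155 + (49) = 204

Answer: 204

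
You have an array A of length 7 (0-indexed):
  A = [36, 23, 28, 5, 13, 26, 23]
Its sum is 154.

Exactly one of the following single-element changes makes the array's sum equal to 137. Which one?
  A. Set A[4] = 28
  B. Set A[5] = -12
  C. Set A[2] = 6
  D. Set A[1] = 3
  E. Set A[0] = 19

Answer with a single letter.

Option A: A[4] 13->28, delta=15, new_sum=154+(15)=169
Option B: A[5] 26->-12, delta=-38, new_sum=154+(-38)=116
Option C: A[2] 28->6, delta=-22, new_sum=154+(-22)=132
Option D: A[1] 23->3, delta=-20, new_sum=154+(-20)=134
Option E: A[0] 36->19, delta=-17, new_sum=154+(-17)=137 <-- matches target

Answer: E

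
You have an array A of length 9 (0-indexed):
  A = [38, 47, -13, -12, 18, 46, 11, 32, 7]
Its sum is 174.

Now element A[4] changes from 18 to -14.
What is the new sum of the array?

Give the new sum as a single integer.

Old value at index 4: 18
New value at index 4: -14
Delta = -14 - 18 = -32
New sum = old_sum + delta = 174 + (-32) = 142

Answer: 142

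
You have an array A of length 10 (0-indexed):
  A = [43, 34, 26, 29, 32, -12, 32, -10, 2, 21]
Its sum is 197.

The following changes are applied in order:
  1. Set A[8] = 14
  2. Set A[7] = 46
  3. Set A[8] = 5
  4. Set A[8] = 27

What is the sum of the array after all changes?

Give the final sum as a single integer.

Answer: 278

Derivation:
Initial sum: 197
Change 1: A[8] 2 -> 14, delta = 12, sum = 209
Change 2: A[7] -10 -> 46, delta = 56, sum = 265
Change 3: A[8] 14 -> 5, delta = -9, sum = 256
Change 4: A[8] 5 -> 27, delta = 22, sum = 278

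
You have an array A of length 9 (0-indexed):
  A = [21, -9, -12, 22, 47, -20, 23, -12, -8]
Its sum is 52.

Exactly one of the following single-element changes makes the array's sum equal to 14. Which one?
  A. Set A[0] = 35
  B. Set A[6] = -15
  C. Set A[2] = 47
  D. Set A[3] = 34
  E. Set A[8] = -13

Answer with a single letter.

Option A: A[0] 21->35, delta=14, new_sum=52+(14)=66
Option B: A[6] 23->-15, delta=-38, new_sum=52+(-38)=14 <-- matches target
Option C: A[2] -12->47, delta=59, new_sum=52+(59)=111
Option D: A[3] 22->34, delta=12, new_sum=52+(12)=64
Option E: A[8] -8->-13, delta=-5, new_sum=52+(-5)=47

Answer: B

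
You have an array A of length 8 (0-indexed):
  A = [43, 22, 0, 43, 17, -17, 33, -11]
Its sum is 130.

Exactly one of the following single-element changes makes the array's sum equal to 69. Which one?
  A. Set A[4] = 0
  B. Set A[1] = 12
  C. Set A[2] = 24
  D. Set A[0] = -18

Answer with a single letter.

Option A: A[4] 17->0, delta=-17, new_sum=130+(-17)=113
Option B: A[1] 22->12, delta=-10, new_sum=130+(-10)=120
Option C: A[2] 0->24, delta=24, new_sum=130+(24)=154
Option D: A[0] 43->-18, delta=-61, new_sum=130+(-61)=69 <-- matches target

Answer: D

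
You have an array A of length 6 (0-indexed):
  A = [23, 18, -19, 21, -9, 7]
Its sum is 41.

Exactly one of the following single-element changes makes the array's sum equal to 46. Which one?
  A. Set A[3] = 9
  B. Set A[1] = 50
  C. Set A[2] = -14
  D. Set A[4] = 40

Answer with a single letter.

Answer: C

Derivation:
Option A: A[3] 21->9, delta=-12, new_sum=41+(-12)=29
Option B: A[1] 18->50, delta=32, new_sum=41+(32)=73
Option C: A[2] -19->-14, delta=5, new_sum=41+(5)=46 <-- matches target
Option D: A[4] -9->40, delta=49, new_sum=41+(49)=90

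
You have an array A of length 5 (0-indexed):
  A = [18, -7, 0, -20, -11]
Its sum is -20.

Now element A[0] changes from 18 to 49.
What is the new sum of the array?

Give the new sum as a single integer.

Answer: 11

Derivation:
Old value at index 0: 18
New value at index 0: 49
Delta = 49 - 18 = 31
New sum = old_sum + delta = -20 + (31) = 11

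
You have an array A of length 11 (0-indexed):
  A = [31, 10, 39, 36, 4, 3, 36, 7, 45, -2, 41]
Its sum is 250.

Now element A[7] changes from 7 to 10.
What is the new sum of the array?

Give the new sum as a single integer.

Old value at index 7: 7
New value at index 7: 10
Delta = 10 - 7 = 3
New sum = old_sum + delta = 250 + (3) = 253

Answer: 253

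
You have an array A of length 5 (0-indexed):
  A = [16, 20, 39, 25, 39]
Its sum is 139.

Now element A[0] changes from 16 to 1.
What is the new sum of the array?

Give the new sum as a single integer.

Answer: 124

Derivation:
Old value at index 0: 16
New value at index 0: 1
Delta = 1 - 16 = -15
New sum = old_sum + delta = 139 + (-15) = 124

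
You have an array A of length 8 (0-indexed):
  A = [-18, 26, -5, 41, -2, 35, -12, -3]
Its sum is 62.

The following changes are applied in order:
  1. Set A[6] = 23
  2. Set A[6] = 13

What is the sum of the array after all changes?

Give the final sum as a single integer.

Initial sum: 62
Change 1: A[6] -12 -> 23, delta = 35, sum = 97
Change 2: A[6] 23 -> 13, delta = -10, sum = 87

Answer: 87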